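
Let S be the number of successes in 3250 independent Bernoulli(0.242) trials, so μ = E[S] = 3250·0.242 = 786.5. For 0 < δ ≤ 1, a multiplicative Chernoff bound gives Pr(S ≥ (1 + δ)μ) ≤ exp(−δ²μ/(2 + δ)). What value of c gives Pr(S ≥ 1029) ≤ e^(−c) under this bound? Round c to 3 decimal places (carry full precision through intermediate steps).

Write 1029 = (1 + δ)μ, so δ = 1029/786.5 − 1 = 0.308328…
Then the exponent is δ²μ/(2 + δ) = (1029 − μ)² / (μ·(2 + δ)) = 32.391215.

32.391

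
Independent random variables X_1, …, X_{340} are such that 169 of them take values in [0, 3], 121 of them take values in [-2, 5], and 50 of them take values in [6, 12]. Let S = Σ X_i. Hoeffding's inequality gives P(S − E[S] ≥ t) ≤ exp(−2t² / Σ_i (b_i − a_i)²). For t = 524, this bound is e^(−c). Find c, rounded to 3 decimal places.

59.368

Σ(b_i − a_i)² = 169·3² + 121·7² + 50·6² = 9250.
c = 2t² / 9250 = 2·524² / 9250 = 59.3678.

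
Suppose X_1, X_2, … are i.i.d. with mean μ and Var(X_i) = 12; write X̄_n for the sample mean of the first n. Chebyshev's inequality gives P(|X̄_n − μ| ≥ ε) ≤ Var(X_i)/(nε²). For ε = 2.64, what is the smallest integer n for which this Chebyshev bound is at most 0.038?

46

Require 12/(n·2.64²) ≤ 0.038, i.e. n ≥ 12/(0.038·2.64²) = 45.310.
The smallest integer n is 46.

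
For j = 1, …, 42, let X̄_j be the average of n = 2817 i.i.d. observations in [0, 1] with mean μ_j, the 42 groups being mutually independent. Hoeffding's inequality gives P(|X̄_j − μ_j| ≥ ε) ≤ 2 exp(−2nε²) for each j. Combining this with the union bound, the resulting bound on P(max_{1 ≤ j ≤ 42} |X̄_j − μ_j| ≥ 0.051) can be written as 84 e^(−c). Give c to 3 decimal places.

14.654

Union bound over the 42 events: P(max_{1 ≤ j ≤ 42} |X̄_j − μ_j| ≥ 0.051) ≤ 42·2·exp(−2nε²) = 84 exp(−2·2817·0.051²).
So c = 2·2817·0.051² = 14.6540.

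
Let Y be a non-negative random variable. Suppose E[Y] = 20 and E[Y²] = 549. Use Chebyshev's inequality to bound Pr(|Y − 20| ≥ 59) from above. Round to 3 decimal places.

0.043

Var(Y) = E[Y²] − (E[Y])² = 549 − 400 = 149.
Chebyshev's inequality: Pr(|Y − μ| ≥ t) ≤ Var(Y)/t² = 149/3481 = 0.0428.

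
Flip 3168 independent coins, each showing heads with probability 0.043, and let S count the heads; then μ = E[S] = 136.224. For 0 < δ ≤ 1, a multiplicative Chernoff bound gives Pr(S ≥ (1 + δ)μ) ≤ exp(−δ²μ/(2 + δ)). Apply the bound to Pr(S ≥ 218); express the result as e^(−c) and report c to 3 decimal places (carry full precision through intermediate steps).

18.879

Write 218 = (1 + δ)μ, so δ = 218/136.224 − 1 = 0.6003054…
Then the exponent is δ²μ/(2 + δ) = (218 − μ)² / (μ·(2 + δ)) = 18.878772.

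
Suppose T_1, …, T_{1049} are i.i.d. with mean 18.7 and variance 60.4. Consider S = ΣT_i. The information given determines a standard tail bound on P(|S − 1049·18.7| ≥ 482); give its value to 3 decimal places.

0.273

With mean and variance of each term known, Chebyshev's inequality bounds the deviation of the sum (or sample mean).
Var(S) = n·Var(T_i) = 1049·60.4 = 63359.6.
Chebyshev: P(|S − 1049·18.7| ≥ 482) ≤ Var(S)/482² = 63359.6/232324 = 0.2727.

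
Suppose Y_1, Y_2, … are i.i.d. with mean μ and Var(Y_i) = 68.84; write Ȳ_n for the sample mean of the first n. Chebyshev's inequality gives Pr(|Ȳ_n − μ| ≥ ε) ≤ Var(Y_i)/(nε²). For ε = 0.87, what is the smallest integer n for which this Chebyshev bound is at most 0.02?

Require 68.84/(n·0.87²) ≤ 0.02, i.e. n ≥ 68.84/(0.02·0.87²) = 4547.496.
The smallest integer n is 4548.

4548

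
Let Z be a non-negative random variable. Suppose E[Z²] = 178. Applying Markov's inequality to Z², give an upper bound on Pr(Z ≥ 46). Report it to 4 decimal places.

0.0841

Since Z ≥ 0, the event {Z ≥ 46} is the same as {Z² ≥ 2116}.
Markov's inequality applied to Z² gives Pr(Z² ≥ 2116) ≤ E[Z²]/2116 = 178/2116 = 0.0841.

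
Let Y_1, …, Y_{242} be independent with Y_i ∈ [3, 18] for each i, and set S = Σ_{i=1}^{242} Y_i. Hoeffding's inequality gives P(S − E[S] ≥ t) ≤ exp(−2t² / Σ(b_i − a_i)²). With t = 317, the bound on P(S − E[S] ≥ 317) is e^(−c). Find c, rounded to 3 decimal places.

3.691

Σ(b_i − a_i)² = 242·(15)² = 54450.
c = 2t²/54450 = 2·317²/54450 = 3.6911.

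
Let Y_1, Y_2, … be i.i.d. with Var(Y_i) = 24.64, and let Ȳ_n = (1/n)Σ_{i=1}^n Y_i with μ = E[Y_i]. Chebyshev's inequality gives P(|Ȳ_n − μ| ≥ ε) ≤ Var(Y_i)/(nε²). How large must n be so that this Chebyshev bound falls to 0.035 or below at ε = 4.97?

29

Require 24.64/(n·4.97²) ≤ 0.035, i.e. n ≥ 24.64/(0.035·4.97²) = 28.501.
The smallest integer n is 29.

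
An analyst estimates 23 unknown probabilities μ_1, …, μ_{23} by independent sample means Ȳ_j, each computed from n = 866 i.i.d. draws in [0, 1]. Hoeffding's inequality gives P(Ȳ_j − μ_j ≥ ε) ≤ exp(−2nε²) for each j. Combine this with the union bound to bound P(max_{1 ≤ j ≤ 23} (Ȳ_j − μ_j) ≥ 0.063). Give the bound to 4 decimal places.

Per-experiment Hoeffding bound: exp(−2·866·0.063²) = exp(−6.87431) = 0.001034.
Union bound over 23 events: 23·0.001034 = 0.02378.

0.0238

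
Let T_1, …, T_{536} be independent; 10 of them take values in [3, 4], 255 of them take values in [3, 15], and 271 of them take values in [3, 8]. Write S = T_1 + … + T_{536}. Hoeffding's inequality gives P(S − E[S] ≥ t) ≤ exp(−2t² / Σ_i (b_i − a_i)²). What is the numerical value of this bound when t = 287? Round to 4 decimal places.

Σ(b_i − a_i)² = 10·1² + 255·12² + 271·5² = 43505.
Exponent = 2·287² / 43505 = 3.78665.
Bound = exp(−3.78665) = 0.02267.

0.0227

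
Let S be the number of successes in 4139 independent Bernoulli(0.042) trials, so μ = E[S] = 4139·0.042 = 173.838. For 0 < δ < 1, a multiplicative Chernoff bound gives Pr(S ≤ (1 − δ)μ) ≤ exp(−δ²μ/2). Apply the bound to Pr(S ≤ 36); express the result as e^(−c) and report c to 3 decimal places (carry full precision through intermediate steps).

Write 36 = (1 − δ)μ, so δ = 1 − 36/173.838 = 0.7929106…
Then the exponent is δ²μ/2 = (μ − 36)²/(2μ) = 54.646608.

54.647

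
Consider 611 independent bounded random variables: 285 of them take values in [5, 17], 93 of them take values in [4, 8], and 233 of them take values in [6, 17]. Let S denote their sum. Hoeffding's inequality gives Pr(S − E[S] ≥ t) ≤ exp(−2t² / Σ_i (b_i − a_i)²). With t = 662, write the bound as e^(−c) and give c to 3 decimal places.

12.394

Σ(b_i − a_i)² = 285·12² + 93·4² + 233·11² = 70721.
c = 2t² / 70721 = 2·662² / 70721 = 12.3936.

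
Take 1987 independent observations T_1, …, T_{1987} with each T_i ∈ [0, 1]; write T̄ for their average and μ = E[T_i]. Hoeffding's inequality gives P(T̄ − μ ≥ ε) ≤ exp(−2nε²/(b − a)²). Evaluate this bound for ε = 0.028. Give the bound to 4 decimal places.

Exponent: 2nε²/(b − a)² = 2·1987·0.028² / 1² = 3.11562.
Bound = exp(−3.11562) = 0.04435.

0.0444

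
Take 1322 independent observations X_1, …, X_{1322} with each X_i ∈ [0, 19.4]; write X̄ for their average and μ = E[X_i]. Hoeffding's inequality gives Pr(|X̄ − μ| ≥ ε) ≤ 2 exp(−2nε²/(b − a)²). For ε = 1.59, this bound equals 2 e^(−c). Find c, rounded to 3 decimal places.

c = 2nε²/(b − a)² = 2·1322·1.59² / 19.4² = 17.7604.

17.760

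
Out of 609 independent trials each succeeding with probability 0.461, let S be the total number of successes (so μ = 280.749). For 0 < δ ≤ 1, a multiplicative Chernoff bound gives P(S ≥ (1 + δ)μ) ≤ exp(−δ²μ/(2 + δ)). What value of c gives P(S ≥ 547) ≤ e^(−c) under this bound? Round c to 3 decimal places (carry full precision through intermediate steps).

85.641

Write 547 = (1 + δ)μ, so δ = 547/280.749 − 1 = 0.9483596…
Then the exponent is δ²μ/(2 + δ) = (547 − μ)² / (μ·(2 + δ)) = 85.641414.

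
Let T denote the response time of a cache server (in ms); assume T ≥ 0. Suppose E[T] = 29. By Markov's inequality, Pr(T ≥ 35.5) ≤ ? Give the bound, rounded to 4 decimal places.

Markov's inequality: for a non-negative random variable, Pr(T ≥ a) ≤ E[T]/a.
Here E[T] = 29 and a = 35.5, so the bound is 29/35.5 = 0.8169.

0.8169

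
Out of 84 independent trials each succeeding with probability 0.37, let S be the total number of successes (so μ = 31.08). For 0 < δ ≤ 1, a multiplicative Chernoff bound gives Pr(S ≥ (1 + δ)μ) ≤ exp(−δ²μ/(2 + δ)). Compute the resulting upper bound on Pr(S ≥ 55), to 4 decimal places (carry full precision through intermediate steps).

Write 55 = (1 + δ)μ, so δ = 55/31.08 − 1 = 0.7696268…
Then the exponent is δ²μ/(2 + δ) = (55 − μ)² / (μ·(2 + δ)) = 6.646914.
Bound = exp(−6.646914) = 0.00130.

0.0013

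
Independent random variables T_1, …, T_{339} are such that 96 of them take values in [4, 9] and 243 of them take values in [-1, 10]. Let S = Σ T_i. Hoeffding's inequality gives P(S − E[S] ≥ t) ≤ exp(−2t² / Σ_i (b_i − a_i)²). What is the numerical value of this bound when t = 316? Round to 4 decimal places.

Σ(b_i − a_i)² = 96·5² + 243·11² = 31803.
Exponent = 2·316² / 31803 = 6.27966.
Bound = exp(−6.27966) = 0.00187.

0.0019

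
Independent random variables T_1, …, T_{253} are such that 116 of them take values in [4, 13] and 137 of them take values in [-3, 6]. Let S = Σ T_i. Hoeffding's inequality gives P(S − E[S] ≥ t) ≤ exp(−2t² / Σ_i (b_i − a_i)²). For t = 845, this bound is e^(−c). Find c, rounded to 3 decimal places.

Σ(b_i − a_i)² = 116·9² + 137·9² = 20493.
c = 2t² / 20493 = 2·845² / 20493 = 69.6848.

69.685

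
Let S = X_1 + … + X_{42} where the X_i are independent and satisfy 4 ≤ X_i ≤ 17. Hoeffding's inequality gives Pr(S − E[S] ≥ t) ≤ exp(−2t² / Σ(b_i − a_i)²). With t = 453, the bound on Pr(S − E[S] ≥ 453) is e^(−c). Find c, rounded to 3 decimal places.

Σ(b_i − a_i)² = 42·(13)² = 7098.
c = 2t²/7098 = 2·453²/7098 = 57.8216.

57.822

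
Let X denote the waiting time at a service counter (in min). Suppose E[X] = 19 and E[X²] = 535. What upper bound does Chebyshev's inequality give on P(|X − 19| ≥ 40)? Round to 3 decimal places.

0.109

Var(X) = E[X²] − (E[X])² = 535 − 361 = 174.
Chebyshev's inequality: P(|X − μ| ≥ t) ≤ Var(X)/t² = 174/1600 = 0.1087.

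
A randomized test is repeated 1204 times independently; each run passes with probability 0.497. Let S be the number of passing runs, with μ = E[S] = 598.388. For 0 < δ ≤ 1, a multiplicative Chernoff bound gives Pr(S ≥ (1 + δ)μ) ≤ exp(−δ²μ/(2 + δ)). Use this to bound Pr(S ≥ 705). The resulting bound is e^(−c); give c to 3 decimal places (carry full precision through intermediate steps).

8.720

Write 705 = (1 + δ)μ, so δ = 705/598.388 − 1 = 0.1781653…
Then the exponent is δ²μ/(2 + δ) = (705 − μ)² / (μ·(2 + δ)) = 8.720441.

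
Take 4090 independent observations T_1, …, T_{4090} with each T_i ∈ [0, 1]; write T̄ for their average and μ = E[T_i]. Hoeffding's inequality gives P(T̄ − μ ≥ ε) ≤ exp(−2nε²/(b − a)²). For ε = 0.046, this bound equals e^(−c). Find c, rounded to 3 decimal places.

c = 2nε²/(b − a)² = 2·4090·0.046² / 1² = 17.3089.

17.309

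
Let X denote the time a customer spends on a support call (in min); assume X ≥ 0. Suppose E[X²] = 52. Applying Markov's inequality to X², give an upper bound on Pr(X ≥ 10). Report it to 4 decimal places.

Since X ≥ 0, the event {X ≥ 10} is the same as {X² ≥ 100}.
Markov's inequality applied to X² gives Pr(X² ≥ 100) ≤ E[X²]/100 = 52/100 = 0.5200.

0.5200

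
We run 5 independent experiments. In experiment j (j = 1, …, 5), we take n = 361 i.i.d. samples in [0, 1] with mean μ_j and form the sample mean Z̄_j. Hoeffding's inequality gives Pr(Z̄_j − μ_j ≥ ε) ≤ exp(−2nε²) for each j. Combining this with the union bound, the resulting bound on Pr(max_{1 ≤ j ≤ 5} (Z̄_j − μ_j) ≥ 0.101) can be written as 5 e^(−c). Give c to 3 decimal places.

Union bound over the 5 events: Pr(max_{1 ≤ j ≤ 5} (Z̄_j − μ_j) ≥ 0.101) ≤ 5·exp(−2nε²) = 5 exp(−2·361·0.101²).
So c = 2·361·0.101² = 7.3651.

7.365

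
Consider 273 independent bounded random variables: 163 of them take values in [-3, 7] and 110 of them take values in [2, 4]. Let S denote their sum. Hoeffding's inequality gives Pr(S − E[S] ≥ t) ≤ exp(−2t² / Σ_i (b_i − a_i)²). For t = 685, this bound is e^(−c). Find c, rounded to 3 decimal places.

56.060

Σ(b_i − a_i)² = 163·10² + 110·2² = 16740.
c = 2t² / 16740 = 2·685² / 16740 = 56.0603.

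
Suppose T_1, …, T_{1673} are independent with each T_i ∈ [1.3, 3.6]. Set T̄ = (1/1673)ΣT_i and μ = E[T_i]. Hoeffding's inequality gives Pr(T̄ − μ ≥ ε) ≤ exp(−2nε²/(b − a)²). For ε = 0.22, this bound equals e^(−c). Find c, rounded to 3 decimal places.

c = 2nε²/(b − a)² = 2·1673·0.22² / 2.3² = 30.6137.

30.614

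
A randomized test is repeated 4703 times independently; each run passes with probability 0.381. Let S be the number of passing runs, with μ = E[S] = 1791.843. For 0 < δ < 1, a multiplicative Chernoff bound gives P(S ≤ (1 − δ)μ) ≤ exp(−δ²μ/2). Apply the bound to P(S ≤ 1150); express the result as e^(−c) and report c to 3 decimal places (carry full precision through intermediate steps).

114.955

Write 1150 = (1 − δ)μ, so δ = 1 − 1150/1791.843 = 0.3582027…
Then the exponent is δ²μ/2 = (μ − 1150)²/(2μ) = 114.954948.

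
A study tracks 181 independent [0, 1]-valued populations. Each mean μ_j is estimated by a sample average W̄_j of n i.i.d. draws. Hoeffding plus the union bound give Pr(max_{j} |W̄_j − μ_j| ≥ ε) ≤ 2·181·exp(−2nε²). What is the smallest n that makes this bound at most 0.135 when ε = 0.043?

2135

Need 2·181·exp(−2nε²) ≤ 0.135, i.e. exp(−2nε²) ≤ 0.135/362.
So 2nε² ≥ ln(362/0.135) = 7.894125.
Hence n ≥ 7.894125/(2·0.043²) = 2134.701.
The smallest integer n is 2135.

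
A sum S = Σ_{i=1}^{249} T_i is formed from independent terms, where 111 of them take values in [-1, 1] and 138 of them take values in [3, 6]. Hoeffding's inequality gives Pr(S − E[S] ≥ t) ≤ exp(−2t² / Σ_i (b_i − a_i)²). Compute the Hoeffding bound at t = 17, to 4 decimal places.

0.7098

Σ(b_i − a_i)² = 111·2² + 138·3² = 1686.
Exponent = 2·17² / 1686 = 0.34282.
Bound = exp(−0.34282) = 0.70976.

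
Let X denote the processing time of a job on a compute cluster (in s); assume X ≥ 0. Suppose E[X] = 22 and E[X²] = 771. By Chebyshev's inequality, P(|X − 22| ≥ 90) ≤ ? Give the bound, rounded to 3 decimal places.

Var(X) = E[X²] − (E[X])² = 771 − 484 = 287.
Chebyshev's inequality: P(|X − μ| ≥ t) ≤ Var(X)/t² = 287/8100 = 0.0354.

0.035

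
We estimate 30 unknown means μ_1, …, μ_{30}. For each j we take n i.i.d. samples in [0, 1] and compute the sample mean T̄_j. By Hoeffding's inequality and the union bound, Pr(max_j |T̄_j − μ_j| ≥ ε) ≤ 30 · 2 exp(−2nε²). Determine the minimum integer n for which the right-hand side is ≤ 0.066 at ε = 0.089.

Need 2·30·exp(−2nε²) ≤ 0.066, i.e. exp(−2nε²) ≤ 0.066/60.
So 2nε² ≥ ln(60/0.066) = 6.812445.
Hence n ≥ 6.812445/(2·0.089²) = 430.024.
The smallest integer n is 431.

431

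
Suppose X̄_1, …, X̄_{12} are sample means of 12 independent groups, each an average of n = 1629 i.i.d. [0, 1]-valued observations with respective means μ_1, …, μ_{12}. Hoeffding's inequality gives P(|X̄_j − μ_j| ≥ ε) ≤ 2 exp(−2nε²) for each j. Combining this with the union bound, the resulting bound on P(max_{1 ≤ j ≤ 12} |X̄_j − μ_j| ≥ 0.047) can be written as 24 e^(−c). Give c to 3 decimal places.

Union bound over the 12 events: P(max_{1 ≤ j ≤ 12} |X̄_j − μ_j| ≥ 0.047) ≤ 12·2·exp(−2nε²) = 24 exp(−2·1629·0.047²).
So c = 2·1629·0.047² = 7.1969.

7.197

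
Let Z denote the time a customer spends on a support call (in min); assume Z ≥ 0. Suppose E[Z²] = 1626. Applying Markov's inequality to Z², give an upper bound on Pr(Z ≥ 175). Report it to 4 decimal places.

0.0531

Since Z ≥ 0, the event {Z ≥ 175} is the same as {Z² ≥ 30625}.
Markov's inequality applied to Z² gives Pr(Z² ≥ 30625) ≤ E[Z²]/30625 = 1626/30625 = 0.0531.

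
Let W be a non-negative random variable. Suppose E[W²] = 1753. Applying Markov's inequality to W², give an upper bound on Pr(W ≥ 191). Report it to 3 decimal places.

Since W ≥ 0, the event {W ≥ 191} is the same as {W² ≥ 36481}.
Markov's inequality applied to W² gives Pr(W² ≥ 36481) ≤ E[W²]/36481 = 1753/36481 = 0.0481.

0.048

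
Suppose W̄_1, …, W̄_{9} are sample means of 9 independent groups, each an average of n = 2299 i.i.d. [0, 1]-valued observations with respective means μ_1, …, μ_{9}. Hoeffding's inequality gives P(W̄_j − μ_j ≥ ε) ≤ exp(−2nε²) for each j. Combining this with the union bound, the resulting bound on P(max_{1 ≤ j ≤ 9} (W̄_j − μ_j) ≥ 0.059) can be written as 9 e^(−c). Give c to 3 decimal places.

16.006

Union bound over the 9 events: P(max_{1 ≤ j ≤ 9} (W̄_j − μ_j) ≥ 0.059) ≤ 9·exp(−2nε²) = 9 exp(−2·2299·0.059²).
So c = 2·2299·0.059² = 16.0056.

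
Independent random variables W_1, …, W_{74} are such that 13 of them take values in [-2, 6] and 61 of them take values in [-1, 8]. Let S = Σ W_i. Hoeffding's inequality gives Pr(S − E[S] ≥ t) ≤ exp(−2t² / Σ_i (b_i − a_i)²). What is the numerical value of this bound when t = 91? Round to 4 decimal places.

0.0568

Σ(b_i − a_i)² = 13·8² + 61·9² = 5773.
Exponent = 2·91² / 5773 = 2.86887.
Bound = exp(−2.86887) = 0.05676.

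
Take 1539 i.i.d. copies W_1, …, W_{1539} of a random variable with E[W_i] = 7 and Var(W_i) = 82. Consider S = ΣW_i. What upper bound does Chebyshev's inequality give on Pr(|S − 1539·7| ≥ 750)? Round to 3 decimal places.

0.224

Var(S) = n·Var(W_i) = 1539·82 = 126198.
Chebyshev: Pr(|S − 1539·7| ≥ 750) ≤ Var(S)/750² = 126198/562500 = 0.2244.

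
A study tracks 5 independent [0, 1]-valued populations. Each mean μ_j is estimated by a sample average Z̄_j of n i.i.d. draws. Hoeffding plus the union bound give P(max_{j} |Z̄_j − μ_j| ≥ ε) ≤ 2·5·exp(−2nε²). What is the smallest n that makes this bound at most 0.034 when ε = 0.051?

1093

Need 2·5·exp(−2nε²) ≤ 0.034, i.e. exp(−2nε²) ≤ 0.034/10.
So 2nε² ≥ ln(10/0.034) = 5.683980.
Hence n ≥ 5.683980/(2·0.051²) = 1092.653.
The smallest integer n is 1093.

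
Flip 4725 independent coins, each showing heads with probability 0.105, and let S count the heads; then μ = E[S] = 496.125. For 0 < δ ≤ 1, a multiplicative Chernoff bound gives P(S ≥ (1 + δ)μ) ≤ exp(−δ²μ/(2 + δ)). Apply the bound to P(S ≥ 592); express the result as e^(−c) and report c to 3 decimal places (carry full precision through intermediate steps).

8.448

Write 592 = (1 + δ)μ, so δ = 592/496.125 − 1 = 0.1932477…
Then the exponent is δ²μ/(2 + δ) = (592 − μ)² / (μ·(2 + δ)) = 8.447573.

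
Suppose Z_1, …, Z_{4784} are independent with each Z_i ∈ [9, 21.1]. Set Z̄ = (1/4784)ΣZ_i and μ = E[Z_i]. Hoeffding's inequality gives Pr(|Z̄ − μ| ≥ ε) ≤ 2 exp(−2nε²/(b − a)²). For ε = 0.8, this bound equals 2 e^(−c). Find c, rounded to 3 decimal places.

c = 2nε²/(b − a)² = 2·4784·0.8² / 12.1² = 41.8245.

41.824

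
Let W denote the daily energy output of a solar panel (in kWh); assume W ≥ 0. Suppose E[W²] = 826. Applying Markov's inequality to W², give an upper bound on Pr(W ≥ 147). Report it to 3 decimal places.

Since W ≥ 0, the event {W ≥ 147} is the same as {W² ≥ 21609}.
Markov's inequality applied to W² gives Pr(W² ≥ 21609) ≤ E[W²]/21609 = 826/21609 = 0.0382.

0.038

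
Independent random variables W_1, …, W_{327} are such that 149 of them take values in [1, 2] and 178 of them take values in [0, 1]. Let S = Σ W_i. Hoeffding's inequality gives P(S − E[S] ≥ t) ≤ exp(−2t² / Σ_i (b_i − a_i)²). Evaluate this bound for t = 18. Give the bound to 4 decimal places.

0.1378

Σ(b_i − a_i)² = 149·1² + 178·1² = 327.
Exponent = 2·18² / 327 = 1.98165.
Bound = exp(−1.98165) = 0.13784.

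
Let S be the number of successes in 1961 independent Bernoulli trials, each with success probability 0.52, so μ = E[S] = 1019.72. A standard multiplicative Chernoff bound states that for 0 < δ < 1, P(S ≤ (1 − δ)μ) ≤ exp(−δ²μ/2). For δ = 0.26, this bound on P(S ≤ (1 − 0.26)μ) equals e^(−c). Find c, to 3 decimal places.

34.467

c = δ²μ/2 = 0.26²·1019.72/2 = 34.4665.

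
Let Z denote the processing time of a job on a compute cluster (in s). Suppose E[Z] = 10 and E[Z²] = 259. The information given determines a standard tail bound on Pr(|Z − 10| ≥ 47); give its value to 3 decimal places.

0.072

The first two moments determine the variance, so Chebyshev's inequality is the sharpest standard bound available.
Var(Z) = E[Z²] − (E[Z])² = 259 − 100 = 159.
Chebyshev's inequality: Pr(|Z − μ| ≥ t) ≤ Var(Z)/t² = 159/2209 = 0.0720.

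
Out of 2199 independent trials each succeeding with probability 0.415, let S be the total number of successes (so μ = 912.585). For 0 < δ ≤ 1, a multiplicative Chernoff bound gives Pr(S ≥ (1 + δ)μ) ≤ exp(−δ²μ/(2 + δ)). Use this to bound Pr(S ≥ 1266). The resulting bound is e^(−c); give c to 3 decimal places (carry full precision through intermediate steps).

57.332

Write 1266 = (1 + δ)μ, so δ = 1266/912.585 − 1 = 0.387268…
Then the exponent is δ²μ/(2 + δ) = (1266 − μ)² / (μ·(2 + δ)) = 57.331783.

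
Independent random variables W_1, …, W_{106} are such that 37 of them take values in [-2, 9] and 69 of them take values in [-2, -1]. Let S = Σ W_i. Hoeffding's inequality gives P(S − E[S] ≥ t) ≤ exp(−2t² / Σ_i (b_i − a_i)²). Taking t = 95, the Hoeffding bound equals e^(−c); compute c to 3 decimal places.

Σ(b_i − a_i)² = 37·11² + 69·1² = 4546.
c = 2t² / 4546 = 2·95² / 4546 = 3.9705.

3.971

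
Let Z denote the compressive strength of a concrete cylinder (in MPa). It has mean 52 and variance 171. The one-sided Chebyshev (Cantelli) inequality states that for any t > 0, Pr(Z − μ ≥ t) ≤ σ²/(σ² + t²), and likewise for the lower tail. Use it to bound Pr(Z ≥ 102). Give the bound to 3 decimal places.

0.064

Here σ² = 171 and t = 50, so σ² + t² = 2671.
Cantelli's bound: 171/2671 = 0.0640.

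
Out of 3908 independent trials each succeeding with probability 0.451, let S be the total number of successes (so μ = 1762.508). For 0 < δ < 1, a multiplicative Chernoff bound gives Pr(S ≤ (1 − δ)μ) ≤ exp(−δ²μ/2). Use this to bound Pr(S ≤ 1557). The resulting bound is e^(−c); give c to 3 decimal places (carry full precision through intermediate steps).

Write 1557 = (1 − δ)μ, so δ = 1 − 1557/1762.508 = 0.1165998…
Then the exponent is δ²μ/2 = (μ − 1557)²/(2μ) = 11.981091.

11.981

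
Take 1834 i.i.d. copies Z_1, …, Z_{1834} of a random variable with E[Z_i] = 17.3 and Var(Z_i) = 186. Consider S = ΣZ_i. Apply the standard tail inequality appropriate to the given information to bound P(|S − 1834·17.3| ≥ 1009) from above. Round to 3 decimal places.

0.335

With mean and variance of each term known, Chebyshev's inequality bounds the deviation of the sum (or sample mean).
Var(S) = n·Var(Z_i) = 1834·186 = 341124.
Chebyshev: P(|S − 1834·17.3| ≥ 1009) ≤ Var(S)/1009² = 341124/1018081 = 0.3351.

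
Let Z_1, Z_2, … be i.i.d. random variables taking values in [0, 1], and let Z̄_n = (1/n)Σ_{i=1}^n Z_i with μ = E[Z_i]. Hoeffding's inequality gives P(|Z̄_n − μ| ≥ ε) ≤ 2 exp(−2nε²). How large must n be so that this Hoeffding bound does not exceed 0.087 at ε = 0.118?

Require 2·exp(−2nε²) ≤ 0.087, i.e. 2nε² ≥ ln(2/0.087) = 3.134994.
So n ≥ 3.134994 / (2·0.118²) = 112.575.
The smallest integer n is 113.

113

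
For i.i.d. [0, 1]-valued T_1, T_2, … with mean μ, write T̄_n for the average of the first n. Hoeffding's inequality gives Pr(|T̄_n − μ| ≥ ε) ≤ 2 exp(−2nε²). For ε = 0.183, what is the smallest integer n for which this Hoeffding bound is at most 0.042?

Require 2·exp(−2nε²) ≤ 0.042, i.e. 2nε² ≥ ln(2/0.042) = 3.863233.
So n ≥ 3.863233 / (2·0.183²) = 57.679.
The smallest integer n is 58.

58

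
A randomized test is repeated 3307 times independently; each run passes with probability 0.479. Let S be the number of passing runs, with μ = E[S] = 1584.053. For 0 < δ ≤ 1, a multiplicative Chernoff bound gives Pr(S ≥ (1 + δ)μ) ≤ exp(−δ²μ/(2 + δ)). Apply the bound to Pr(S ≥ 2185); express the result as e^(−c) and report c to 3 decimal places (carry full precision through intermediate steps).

95.816

Write 2185 = (1 + δ)μ, so δ = 2185/1584.053 − 1 = 0.379373…
Then the exponent is δ²μ/(2 + δ) = (2185 − μ)² / (μ·(2 + δ)) = 95.816455.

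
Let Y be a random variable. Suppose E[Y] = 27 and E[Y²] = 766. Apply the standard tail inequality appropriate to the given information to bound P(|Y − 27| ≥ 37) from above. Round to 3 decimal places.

0.027

The first two moments determine the variance, so Chebyshev's inequality is the sharpest standard bound available.
Var(Y) = E[Y²] − (E[Y])² = 766 − 729 = 37.
Chebyshev's inequality: P(|Y − μ| ≥ t) ≤ Var(Y)/t² = 37/1369 = 0.0270.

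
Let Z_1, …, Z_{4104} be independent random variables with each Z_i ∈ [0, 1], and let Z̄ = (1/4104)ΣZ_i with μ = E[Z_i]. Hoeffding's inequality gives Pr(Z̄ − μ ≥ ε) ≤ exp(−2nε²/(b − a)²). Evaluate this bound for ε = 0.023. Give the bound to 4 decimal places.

Exponent: 2nε²/(b − a)² = 2·4104·0.023² / 1² = 4.34203.
Bound = exp(−4.34203) = 0.01301.

0.0130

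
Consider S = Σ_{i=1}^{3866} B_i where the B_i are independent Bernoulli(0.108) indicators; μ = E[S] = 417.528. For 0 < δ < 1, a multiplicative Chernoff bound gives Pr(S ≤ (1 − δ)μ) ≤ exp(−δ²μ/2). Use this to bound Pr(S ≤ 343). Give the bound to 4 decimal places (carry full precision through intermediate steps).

Write 343 = (1 − δ)μ, so δ = 1 − 343/417.528 = 0.1784982…
Then the exponent is δ²μ/2 = (μ − 343)²/(2μ) = 6.651557.
Bound = exp(−6.651557) = 0.00129.

0.0013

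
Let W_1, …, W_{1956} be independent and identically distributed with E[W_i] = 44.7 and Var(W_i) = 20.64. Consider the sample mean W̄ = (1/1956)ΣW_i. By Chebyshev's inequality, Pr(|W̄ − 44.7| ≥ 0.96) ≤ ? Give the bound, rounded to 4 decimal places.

0.0114

Var(W̄) = Var(W_i)/n = 20.64/1956 = 0.010552.
Chebyshev: Pr(|W̄ − 44.7| ≥ 0.96) ≤ Var(W̄)/(0.96)² = 20.64/(1956·0.96²) = 0.0114.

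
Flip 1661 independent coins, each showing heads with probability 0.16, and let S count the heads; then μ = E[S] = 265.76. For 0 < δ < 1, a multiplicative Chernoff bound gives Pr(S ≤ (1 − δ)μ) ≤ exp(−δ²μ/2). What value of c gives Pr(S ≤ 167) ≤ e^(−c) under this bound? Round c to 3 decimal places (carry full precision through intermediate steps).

Write 167 = (1 − δ)μ, so δ = 1 − 167/265.76 = 0.3716135…
Then the exponent is δ²μ/2 = (μ − 167)²/(2μ) = 18.350274.

18.350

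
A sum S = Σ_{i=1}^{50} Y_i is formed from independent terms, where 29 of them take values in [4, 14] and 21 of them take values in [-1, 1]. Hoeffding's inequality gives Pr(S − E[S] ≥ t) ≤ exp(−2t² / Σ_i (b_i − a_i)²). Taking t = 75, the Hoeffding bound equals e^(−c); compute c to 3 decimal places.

Σ(b_i − a_i)² = 29·10² + 21·2² = 2984.
c = 2t² / 2984 = 2·75² / 2984 = 3.7701.

3.770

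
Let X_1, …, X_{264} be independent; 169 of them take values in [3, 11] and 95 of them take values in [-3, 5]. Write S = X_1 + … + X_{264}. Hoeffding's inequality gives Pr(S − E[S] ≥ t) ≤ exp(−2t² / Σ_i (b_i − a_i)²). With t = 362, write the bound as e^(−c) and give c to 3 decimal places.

Σ(b_i − a_i)² = 169·8² + 95·8² = 16896.
c = 2t² / 16896 = 2·362² / 16896 = 15.5118.

15.512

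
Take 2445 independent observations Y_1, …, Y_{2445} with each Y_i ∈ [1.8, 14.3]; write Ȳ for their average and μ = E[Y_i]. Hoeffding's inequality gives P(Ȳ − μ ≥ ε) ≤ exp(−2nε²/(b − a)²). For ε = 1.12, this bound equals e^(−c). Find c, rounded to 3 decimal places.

c = 2nε²/(b − a)² = 2·2445·1.12² / 12.5² = 39.2577.

39.258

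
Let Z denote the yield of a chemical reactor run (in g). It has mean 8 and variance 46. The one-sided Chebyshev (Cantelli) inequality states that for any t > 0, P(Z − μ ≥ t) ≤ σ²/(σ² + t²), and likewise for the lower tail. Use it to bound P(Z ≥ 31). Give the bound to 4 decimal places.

0.0800

Here σ² = 46 and t = 23, so σ² + t² = 575.
Cantelli's bound: 46/575 = 0.0800.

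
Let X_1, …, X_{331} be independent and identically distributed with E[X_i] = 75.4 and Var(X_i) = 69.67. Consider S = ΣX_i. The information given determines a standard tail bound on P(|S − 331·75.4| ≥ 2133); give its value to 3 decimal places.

With mean and variance of each term known, Chebyshev's inequality bounds the deviation of the sum (or sample mean).
Var(S) = n·Var(X_i) = 331·69.67 = 23060.77.
Chebyshev: P(|S − 331·75.4| ≥ 2133) ≤ Var(S)/2133² = 23060.77/4549689 = 0.0051.

0.005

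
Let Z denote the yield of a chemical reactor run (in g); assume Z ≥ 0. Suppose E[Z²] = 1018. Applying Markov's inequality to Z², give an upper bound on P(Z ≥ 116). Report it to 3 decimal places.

0.076

Since Z ≥ 0, the event {Z ≥ 116} is the same as {Z² ≥ 13456}.
Markov's inequality applied to Z² gives P(Z² ≥ 13456) ≤ E[Z²]/13456 = 1018/13456 = 0.0757.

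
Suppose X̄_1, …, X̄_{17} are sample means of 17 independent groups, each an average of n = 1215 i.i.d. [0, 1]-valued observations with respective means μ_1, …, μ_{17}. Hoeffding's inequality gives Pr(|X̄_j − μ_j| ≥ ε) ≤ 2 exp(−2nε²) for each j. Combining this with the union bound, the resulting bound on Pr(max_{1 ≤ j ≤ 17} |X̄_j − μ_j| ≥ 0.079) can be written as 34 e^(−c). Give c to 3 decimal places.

Union bound over the 17 events: Pr(max_{1 ≤ j ≤ 17} |X̄_j − μ_j| ≥ 0.079) ≤ 17·2·exp(−2nε²) = 34 exp(−2·1215·0.079²).
So c = 2·1215·0.079² = 15.1656.

15.166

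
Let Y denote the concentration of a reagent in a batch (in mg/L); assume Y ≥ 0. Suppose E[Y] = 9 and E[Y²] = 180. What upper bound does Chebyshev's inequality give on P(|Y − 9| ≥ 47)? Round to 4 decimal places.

Var(Y) = E[Y²] − (E[Y])² = 180 − 81 = 99.
Chebyshev's inequality: P(|Y − μ| ≥ t) ≤ Var(Y)/t² = 99/2209 = 0.0448.

0.0448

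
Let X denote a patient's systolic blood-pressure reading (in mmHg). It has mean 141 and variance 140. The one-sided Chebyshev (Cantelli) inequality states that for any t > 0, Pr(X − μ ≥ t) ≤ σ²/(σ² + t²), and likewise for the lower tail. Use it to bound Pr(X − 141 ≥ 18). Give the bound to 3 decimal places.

0.302

Here σ² = 140 and t = 18, so σ² + t² = 464.
Cantelli's bound: 140/464 = 0.3017.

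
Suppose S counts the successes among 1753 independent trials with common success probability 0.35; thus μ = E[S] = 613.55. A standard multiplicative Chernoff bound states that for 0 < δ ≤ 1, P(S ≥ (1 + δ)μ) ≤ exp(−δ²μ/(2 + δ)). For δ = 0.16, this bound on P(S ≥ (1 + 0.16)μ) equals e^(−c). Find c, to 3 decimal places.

c = δ²μ/(2 + δ) = 0.16²·613.55/(2 + 0.16) = 7.2717.

7.272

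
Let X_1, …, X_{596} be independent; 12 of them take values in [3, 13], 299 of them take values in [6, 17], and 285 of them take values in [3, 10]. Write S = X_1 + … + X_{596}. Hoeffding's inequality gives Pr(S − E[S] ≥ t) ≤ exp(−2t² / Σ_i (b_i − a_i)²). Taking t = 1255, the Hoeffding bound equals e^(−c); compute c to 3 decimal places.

61.352

Σ(b_i − a_i)² = 12·10² + 299·11² + 285·7² = 51344.
c = 2t² / 51344 = 2·1255² / 51344 = 61.3519.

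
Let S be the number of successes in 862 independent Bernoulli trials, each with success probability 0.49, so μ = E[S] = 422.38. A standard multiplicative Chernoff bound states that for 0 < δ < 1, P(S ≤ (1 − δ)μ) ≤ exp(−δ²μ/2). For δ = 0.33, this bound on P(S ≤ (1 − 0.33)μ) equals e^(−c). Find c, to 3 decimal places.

22.999

c = δ²μ/2 = 0.33²·422.38/2 = 22.9986.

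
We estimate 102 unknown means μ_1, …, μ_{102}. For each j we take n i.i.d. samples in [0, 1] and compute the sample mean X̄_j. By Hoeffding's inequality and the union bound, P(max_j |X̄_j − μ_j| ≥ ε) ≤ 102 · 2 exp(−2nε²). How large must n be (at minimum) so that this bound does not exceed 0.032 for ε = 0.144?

212

Need 2·102·exp(−2nε²) ≤ 0.032, i.e. exp(−2nε²) ≤ 0.032/204.
So 2nε² ≥ ln(204/0.032) = 8.760139.
Hence n ≥ 8.760139/(2·0.144²) = 211.230.
The smallest integer n is 212.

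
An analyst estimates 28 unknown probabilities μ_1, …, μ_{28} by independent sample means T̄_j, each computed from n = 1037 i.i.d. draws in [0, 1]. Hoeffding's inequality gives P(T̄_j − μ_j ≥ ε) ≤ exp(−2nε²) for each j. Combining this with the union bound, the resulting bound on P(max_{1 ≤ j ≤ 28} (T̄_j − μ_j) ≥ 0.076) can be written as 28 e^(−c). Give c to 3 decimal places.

Union bound over the 28 events: P(max_{1 ≤ j ≤ 28} (T̄_j − μ_j) ≥ 0.076) ≤ 28·exp(−2nε²) = 28 exp(−2·1037·0.076²).
So c = 2·1037·0.076² = 11.9794.

11.979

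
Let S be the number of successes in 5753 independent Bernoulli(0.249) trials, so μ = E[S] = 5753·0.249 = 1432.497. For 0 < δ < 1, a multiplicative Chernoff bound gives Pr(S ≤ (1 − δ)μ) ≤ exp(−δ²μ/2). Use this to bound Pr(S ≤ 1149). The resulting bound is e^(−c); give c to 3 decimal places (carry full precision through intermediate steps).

28.053

Write 1149 = (1 − δ)μ, so δ = 1 − 1149/1432.497 = 0.1979041…
Then the exponent is δ²μ/2 = (μ − 1149)²/(2μ) = 28.052606.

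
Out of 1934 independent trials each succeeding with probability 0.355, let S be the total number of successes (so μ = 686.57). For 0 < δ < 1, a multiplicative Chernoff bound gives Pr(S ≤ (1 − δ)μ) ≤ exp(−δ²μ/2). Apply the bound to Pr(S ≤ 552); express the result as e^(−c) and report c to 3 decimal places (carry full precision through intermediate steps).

Write 552 = (1 − δ)μ, so δ = 1 − 552/686.57 = 0.1960033…
Then the exponent is δ²μ/2 = (μ − 552)²/(2μ) = 13.188083.

13.188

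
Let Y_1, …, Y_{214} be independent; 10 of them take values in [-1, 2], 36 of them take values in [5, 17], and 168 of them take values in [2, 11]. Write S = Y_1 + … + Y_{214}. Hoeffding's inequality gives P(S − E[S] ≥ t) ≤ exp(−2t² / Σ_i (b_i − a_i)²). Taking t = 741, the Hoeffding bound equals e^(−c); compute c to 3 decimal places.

58.159

Σ(b_i − a_i)² = 10·3² + 36·12² + 168·9² = 18882.
c = 2t² / 18882 = 2·741² / 18882 = 58.1592.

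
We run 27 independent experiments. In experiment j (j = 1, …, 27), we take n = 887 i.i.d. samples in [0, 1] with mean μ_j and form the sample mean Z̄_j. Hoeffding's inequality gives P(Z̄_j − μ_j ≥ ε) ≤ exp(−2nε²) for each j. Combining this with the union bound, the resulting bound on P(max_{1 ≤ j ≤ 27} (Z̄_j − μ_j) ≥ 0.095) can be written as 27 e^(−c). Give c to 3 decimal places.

16.010

Union bound over the 27 events: P(max_{1 ≤ j ≤ 27} (Z̄_j − μ_j) ≥ 0.095) ≤ 27·exp(−2nε²) = 27 exp(−2·887·0.095²).
So c = 2·887·0.095² = 16.0103.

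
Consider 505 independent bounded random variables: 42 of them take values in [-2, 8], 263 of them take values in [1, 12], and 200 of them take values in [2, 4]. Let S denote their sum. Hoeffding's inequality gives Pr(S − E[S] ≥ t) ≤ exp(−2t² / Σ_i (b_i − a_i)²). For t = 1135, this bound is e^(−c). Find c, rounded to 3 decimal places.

69.968

Σ(b_i − a_i)² = 42·10² + 263·11² + 200·2² = 36823.
c = 2t² / 36823 = 2·1135² / 36823 = 69.9685.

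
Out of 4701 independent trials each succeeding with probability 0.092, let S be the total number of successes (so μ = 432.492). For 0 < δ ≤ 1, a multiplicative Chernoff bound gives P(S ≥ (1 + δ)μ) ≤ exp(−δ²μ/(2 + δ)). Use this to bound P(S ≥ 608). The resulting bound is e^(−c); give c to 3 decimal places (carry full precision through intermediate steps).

29.604

Write 608 = (1 + δ)μ, so δ = 608/432.492 − 1 = 0.4058064…
Then the exponent is δ²μ/(2 + δ) = (608 − μ)² / (μ·(2 + δ)) = 29.604320.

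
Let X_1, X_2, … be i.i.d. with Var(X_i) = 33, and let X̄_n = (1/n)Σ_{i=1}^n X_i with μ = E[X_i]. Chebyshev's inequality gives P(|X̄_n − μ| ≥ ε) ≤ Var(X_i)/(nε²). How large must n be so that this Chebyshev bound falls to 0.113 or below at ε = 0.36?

Require 33/(n·0.36²) ≤ 0.113, i.e. n ≥ 33/(0.113·0.36²) = 2253.360.
The smallest integer n is 2254.

2254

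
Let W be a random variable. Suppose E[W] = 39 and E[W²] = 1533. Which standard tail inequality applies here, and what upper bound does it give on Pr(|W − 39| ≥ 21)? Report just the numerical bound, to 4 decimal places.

0.0272

The first two moments determine the variance, so Chebyshev's inequality is the sharpest standard bound available.
Var(W) = E[W²] − (E[W])² = 1533 − 1521 = 12.
Chebyshev's inequality: Pr(|W − μ| ≥ t) ≤ Var(W)/t² = 12/441 = 0.0272.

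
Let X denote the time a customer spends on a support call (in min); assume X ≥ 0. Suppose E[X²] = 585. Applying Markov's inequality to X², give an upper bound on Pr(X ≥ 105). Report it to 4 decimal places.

0.0531

Since X ≥ 0, the event {X ≥ 105} is the same as {X² ≥ 11025}.
Markov's inequality applied to X² gives Pr(X² ≥ 11025) ≤ E[X²]/11025 = 585/11025 = 0.0531.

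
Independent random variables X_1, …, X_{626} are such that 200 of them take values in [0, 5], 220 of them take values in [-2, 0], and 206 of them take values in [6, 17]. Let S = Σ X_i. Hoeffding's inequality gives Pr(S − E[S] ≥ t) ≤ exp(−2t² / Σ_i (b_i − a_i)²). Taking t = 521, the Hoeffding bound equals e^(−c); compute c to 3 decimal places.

Σ(b_i − a_i)² = 200·5² + 220·2² + 206·11² = 30806.
c = 2t² / 30806 = 2·521² / 30806 = 17.6226.

17.623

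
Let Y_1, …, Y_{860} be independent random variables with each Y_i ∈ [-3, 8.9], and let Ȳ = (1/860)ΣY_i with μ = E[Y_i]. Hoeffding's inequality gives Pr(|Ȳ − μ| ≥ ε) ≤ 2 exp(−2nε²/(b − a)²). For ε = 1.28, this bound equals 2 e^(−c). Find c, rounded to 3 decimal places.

19.900

c = 2nε²/(b − a)² = 2·860·1.28² / 11.9² = 19.9001.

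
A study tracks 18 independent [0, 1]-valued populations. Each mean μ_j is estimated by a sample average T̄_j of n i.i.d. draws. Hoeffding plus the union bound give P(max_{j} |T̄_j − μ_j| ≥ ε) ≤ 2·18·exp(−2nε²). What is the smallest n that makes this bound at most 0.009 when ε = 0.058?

Need 2·18·exp(−2nε²) ≤ 0.009, i.e. exp(−2nε²) ≤ 0.009/36.
So 2nε² ≥ ln(36/0.009) = 8.294050.
Hence n ≥ 8.294050/(2·0.058²) = 1232.766.
The smallest integer n is 1233.

1233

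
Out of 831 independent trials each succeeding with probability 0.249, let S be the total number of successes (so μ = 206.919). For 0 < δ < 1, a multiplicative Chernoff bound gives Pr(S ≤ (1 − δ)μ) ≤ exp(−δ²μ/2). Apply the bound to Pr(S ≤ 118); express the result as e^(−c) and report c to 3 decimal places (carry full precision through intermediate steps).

19.106

Write 118 = (1 − δ)μ, so δ = 1 − 118/206.919 = 0.4297285…
Then the exponent is δ²μ/2 = (μ − 118)²/(2μ) = 19.105516.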